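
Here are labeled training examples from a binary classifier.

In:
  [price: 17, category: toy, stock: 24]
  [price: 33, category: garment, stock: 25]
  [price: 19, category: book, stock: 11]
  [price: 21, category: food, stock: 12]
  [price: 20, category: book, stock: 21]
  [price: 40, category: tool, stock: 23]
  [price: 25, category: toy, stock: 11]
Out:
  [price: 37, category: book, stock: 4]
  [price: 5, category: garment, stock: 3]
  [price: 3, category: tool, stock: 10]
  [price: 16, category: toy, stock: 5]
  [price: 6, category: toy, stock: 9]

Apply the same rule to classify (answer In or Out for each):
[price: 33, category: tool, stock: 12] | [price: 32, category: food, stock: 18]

In, In

The simplest hypothesis consistent with all the labels is: stock ≥ 11.
[price: 33, category: tool, stock: 12]: stock = 12 — fits, so In.
[price: 32, category: food, stock: 18]: stock = 18 — fits, so In.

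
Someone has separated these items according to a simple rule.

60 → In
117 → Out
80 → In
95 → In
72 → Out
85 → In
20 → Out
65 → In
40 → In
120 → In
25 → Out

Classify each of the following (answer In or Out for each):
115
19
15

'In' ⟺ multiple of 5 AND at least 40.
In: 115, since 115 = 5·23, 115 ≥ 40. Out: 19, since 19 = 5·3 + 4, 19 < 40. Out: 15, since 15 = 5·3, 15 < 40.

In, Out, Out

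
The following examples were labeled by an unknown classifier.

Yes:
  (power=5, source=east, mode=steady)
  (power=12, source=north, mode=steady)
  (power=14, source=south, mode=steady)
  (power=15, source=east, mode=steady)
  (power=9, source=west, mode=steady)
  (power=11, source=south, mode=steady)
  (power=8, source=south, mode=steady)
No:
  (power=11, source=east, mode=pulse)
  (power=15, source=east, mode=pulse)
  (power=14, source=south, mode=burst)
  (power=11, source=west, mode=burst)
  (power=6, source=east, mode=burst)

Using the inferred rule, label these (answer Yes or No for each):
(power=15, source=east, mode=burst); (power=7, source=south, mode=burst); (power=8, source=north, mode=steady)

No, No, Yes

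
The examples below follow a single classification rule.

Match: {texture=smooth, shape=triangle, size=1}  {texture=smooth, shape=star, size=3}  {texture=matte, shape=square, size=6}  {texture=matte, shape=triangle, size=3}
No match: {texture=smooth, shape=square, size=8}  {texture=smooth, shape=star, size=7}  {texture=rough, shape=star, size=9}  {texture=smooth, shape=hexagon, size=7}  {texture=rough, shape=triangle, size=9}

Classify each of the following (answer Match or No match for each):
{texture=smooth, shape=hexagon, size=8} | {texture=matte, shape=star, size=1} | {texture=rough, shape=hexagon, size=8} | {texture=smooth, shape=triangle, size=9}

No match, Match, No match, No match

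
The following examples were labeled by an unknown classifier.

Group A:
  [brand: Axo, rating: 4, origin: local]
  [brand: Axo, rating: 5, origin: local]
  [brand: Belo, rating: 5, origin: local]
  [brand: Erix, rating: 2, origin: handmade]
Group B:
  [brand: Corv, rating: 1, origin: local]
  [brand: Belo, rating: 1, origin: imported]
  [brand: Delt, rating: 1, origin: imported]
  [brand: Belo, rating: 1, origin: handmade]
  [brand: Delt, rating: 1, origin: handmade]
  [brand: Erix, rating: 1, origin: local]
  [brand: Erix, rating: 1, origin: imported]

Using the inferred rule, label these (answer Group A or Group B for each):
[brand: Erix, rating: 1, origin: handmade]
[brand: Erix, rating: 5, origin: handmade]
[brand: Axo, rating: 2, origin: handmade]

One predicate separates the groups cleanly: rating ≥ 2.
[brand: Erix, rating: 1, origin: handmade] → rating = 1 → Group B. [brand: Erix, rating: 5, origin: handmade] → rating = 5 → Group A. [brand: Axo, rating: 2, origin: handmade] → rating = 2 → Group A.

Group B, Group A, Group A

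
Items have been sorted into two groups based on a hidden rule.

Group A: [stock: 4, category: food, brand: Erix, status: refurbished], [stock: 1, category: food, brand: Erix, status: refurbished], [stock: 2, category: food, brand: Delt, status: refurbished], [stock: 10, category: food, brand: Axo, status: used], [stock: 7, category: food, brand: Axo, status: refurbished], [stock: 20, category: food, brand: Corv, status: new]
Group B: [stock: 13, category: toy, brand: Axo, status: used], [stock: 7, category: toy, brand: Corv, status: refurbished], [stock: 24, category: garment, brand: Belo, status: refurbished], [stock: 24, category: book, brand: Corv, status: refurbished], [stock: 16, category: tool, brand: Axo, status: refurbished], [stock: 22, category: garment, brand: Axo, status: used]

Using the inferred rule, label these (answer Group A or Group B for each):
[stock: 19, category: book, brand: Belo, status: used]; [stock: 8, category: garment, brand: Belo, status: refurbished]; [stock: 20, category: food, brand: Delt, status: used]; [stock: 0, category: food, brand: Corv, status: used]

The pattern is that an item is 'Group A' exactly when: category is food.
[stock: 19, category: book, brand: Belo, status: used]: Group B (category is book). [stock: 8, category: garment, brand: Belo, status: refurbished]: Group B (category is garment). [stock: 20, category: food, brand: Delt, status: used]: Group A (category is food). [stock: 0, category: food, brand: Corv, status: used]: Group A (category is food).

Group B, Group B, Group A, Group A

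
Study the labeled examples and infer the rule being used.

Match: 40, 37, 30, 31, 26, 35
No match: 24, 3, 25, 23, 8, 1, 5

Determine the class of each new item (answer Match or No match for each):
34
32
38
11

Rule: at least 26. This holds for each 'Match' example and fails for each 'No match' one.
34 → 34 ≥ 26 → Match. 32 → 32 ≥ 26 → Match. 38 → 38 ≥ 26 → Match. 11 → 11 < 26 → No match.

Match, Match, Match, No match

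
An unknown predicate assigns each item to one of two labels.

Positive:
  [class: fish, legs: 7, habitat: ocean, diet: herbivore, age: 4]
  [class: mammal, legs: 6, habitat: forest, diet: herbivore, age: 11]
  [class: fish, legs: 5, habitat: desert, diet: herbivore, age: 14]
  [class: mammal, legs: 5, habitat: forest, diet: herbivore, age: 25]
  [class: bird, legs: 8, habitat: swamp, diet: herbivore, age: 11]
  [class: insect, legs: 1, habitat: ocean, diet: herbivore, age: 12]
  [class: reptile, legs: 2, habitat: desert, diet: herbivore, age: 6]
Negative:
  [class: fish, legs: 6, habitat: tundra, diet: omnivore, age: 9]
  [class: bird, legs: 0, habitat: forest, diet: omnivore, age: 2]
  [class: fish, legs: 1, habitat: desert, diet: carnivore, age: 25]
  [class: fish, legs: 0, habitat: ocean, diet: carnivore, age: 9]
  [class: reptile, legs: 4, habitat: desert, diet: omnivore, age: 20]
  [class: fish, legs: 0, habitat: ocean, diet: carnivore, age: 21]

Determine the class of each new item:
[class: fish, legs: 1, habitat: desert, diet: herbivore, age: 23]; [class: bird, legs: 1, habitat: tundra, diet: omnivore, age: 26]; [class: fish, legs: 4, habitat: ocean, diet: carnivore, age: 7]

Positive, Negative, Negative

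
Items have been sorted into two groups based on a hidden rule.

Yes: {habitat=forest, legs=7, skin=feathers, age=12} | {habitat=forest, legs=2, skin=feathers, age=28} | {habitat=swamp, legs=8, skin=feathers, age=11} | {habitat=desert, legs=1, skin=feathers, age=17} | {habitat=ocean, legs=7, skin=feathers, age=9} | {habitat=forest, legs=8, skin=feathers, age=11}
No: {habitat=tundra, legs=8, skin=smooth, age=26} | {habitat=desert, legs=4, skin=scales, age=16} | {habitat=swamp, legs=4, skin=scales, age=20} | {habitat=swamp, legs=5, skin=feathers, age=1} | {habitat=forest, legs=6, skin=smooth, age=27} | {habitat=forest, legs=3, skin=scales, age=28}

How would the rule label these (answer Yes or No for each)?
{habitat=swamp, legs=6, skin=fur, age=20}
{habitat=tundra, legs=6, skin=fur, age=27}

No, No

The classifier is using: skin is feathers AND age ≥ 9.
{habitat=swamp, legs=6, skin=fur, age=20}: skin is fur, age = 20, doesn't qualify → No. {habitat=tundra, legs=6, skin=fur, age=27}: skin is fur, age = 27, doesn't qualify → No.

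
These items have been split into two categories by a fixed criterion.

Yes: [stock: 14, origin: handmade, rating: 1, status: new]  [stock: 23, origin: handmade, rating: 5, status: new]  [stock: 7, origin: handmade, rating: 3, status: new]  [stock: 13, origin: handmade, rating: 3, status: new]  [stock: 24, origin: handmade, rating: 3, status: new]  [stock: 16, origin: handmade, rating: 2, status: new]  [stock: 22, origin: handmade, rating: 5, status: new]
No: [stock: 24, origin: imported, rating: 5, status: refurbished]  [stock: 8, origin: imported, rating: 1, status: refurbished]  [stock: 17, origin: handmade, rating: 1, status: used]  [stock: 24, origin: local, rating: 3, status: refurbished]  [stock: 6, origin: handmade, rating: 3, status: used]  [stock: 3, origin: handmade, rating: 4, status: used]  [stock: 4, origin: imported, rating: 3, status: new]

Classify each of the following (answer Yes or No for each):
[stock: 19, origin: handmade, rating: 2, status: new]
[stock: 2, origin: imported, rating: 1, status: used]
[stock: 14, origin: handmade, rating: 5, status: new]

Yes, No, Yes

The pattern is that an item is 'Yes' exactly when: origin is handmade AND status is new.
Yes: [stock: 19, origin: handmade, rating: 2, status: new], since origin is handmade, status is new. No: [stock: 2, origin: imported, rating: 1, status: used], since origin is imported, status is used. Yes: [stock: 14, origin: handmade, rating: 5, status: new], since origin is handmade, status is new.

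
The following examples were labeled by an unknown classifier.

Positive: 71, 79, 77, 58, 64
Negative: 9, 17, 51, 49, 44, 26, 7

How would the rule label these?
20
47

Negative, Negative

All 'Positive' examples share one property — at least 58 — and every 'Negative' example lacks it.
20: Negative (20 < 58).
47: Negative (47 < 58).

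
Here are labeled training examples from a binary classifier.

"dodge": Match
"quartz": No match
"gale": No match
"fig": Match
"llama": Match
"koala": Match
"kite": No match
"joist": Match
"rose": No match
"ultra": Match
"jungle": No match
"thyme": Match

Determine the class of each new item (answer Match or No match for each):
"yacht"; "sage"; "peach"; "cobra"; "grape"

Match, No match, Match, Match, Match

The rule appears to be: odd length.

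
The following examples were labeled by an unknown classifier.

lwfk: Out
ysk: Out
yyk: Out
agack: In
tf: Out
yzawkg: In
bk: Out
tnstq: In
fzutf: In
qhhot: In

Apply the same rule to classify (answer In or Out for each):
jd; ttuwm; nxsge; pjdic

Out, In, In, In

The classifier is using: length ≥ 5.
jd: length 2 — lacks this property, so Out.
ttuwm: length 5 — satisfies this, so In.
nxsge: length 5 — satisfies this, so In.
pjdic: length 5 — satisfies this, so In.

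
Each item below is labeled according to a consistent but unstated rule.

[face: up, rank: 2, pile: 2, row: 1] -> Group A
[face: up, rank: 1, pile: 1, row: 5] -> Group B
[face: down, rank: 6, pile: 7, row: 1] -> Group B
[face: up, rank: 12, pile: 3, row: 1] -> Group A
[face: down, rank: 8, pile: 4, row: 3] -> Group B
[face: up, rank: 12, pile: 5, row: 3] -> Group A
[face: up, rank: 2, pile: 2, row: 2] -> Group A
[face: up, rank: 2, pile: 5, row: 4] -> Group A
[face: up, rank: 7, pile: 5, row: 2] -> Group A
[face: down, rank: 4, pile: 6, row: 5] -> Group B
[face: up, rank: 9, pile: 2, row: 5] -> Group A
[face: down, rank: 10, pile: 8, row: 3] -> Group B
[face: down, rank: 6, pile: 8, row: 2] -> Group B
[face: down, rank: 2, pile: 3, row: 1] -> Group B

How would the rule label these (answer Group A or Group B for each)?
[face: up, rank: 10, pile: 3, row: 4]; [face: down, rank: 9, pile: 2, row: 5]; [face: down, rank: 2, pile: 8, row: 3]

All 'Group A' examples share one property — face is up AND pile ≥ 2 — and every 'Group B' example lacks it.
Group A: [face: up, rank: 10, pile: 3, row: 4], since face is up, pile = 3. Group B: [face: down, rank: 9, pile: 2, row: 5], since face is down, pile = 2. Group B: [face: down, rank: 2, pile: 8, row: 3], since face is down, pile = 8.

Group A, Group B, Group B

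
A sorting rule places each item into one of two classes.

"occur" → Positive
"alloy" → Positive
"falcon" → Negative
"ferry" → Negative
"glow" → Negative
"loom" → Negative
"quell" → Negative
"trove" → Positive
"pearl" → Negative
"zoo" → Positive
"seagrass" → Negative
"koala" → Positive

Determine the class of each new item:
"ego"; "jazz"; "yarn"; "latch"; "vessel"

'Positive' ⟺ odd length AND contains 'o'.
"ego": Positive (length 3, has 'o'). "jazz": Negative (length 4, no 'o'). "yarn": Negative (length 4, no 'o'). "latch": Negative (length 5, no 'o'). "vessel": Negative (length 6, no 'o').

Positive, Negative, Negative, Negative, Negative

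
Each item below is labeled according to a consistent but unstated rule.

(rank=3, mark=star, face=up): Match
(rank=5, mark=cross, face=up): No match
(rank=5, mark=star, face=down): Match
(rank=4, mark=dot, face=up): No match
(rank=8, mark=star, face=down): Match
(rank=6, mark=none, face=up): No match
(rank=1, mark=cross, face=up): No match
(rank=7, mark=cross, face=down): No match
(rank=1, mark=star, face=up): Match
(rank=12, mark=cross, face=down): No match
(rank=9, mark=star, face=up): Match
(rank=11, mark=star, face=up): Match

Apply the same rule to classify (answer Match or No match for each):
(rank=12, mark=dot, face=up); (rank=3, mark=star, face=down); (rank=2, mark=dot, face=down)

No match, Match, No match

The common property of the 'Match' items is: mark is star. No 'No match' item has it.
(rank=12, mark=dot, face=up) → mark is dot → No match.
(rank=3, mark=star, face=down) → mark is star → Match.
(rank=2, mark=dot, face=down) → mark is dot → No match.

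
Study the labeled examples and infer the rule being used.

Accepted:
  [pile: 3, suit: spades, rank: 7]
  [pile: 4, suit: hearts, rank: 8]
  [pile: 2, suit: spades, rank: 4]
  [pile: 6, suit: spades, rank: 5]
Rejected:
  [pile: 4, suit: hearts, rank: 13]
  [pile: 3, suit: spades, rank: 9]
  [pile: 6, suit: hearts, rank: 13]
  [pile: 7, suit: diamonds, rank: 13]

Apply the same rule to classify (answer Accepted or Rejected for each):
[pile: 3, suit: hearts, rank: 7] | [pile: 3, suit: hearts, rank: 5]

Accepted, Accepted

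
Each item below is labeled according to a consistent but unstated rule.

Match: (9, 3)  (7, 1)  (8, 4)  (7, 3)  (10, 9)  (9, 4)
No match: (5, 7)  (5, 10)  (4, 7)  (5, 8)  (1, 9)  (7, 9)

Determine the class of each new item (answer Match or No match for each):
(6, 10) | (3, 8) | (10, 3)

No match, No match, Match

One predicate separates the groups cleanly: first > second.
No match: (6, 10), since 6 < 10.
No match: (3, 8), since 3 < 8.
Match: (10, 3), since 10 > 3.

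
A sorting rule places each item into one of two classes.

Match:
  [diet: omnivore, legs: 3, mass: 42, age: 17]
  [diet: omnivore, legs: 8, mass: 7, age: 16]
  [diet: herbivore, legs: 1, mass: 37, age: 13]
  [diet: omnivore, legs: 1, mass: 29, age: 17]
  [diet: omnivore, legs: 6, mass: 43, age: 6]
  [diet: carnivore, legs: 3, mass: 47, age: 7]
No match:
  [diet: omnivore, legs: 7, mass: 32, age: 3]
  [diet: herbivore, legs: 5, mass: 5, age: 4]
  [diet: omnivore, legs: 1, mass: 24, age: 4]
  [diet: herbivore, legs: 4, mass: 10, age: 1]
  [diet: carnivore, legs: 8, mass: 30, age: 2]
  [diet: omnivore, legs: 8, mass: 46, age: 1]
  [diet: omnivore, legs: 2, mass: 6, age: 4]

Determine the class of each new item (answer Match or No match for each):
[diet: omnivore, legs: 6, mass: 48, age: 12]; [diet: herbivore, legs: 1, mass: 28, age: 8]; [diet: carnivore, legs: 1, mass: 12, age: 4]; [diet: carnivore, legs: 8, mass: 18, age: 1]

The rule appears to be: age ≥ 6.
[diet: omnivore, legs: 6, mass: 48, age: 12]: age = 12, satisfies this → Match.
[diet: herbivore, legs: 1, mass: 28, age: 8]: age = 8, satisfies this → Match.
[diet: carnivore, legs: 1, mass: 12, age: 4]: age = 4, doesn't qualify → No match.
[diet: carnivore, legs: 8, mass: 18, age: 1]: age = 1, doesn't qualify → No match.

Match, Match, No match, No match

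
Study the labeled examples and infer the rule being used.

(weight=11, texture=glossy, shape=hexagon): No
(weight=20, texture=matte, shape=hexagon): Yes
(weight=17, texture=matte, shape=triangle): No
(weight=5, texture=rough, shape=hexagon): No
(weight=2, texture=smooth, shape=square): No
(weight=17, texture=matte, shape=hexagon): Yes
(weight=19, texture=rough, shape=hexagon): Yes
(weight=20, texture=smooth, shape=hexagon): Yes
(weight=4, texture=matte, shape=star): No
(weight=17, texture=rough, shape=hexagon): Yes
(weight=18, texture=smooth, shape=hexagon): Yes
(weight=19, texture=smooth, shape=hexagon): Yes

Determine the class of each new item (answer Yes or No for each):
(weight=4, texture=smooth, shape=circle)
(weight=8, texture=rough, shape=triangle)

The classifier is using: shape is hexagon AND weight ≥ 17.
(weight=4, texture=smooth, shape=circle) → shape is circle, weight = 4 → No. (weight=8, texture=rough, shape=triangle) → shape is triangle, weight = 8 → No.

No, No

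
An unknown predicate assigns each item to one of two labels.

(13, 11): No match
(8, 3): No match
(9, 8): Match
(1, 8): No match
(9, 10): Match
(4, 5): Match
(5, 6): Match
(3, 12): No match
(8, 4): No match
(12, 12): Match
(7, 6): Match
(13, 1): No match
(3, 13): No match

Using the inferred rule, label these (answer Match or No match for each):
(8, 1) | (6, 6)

No match, Match

All 'Match' examples share one property — |first − second| ≤ 1 — and every 'No match' example lacks it.
(8, 1): |8−1| = 7 — does not fit, so No match. (6, 6): |6−6| = 0 — passes, so Match.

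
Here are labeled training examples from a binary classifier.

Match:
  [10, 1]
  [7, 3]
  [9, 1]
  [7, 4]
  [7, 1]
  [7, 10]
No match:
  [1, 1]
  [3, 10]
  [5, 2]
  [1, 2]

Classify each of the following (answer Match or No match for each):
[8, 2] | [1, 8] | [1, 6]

The classifier is using: first ≥ 7.
Match: [8, 2], since first 8.
No match: [1, 8], since first 1.
No match: [1, 6], since first 1.

Match, No match, No match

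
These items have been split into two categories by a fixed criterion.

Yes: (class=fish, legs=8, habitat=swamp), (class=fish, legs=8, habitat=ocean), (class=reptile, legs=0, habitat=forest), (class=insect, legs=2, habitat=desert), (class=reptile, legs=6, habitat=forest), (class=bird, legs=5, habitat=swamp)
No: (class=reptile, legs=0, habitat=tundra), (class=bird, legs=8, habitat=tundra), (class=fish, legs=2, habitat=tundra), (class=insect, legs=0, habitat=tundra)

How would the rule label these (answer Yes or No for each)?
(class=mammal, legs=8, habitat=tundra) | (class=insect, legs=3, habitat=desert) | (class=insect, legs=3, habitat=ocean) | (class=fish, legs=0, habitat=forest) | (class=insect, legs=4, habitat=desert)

No, Yes, Yes, Yes, Yes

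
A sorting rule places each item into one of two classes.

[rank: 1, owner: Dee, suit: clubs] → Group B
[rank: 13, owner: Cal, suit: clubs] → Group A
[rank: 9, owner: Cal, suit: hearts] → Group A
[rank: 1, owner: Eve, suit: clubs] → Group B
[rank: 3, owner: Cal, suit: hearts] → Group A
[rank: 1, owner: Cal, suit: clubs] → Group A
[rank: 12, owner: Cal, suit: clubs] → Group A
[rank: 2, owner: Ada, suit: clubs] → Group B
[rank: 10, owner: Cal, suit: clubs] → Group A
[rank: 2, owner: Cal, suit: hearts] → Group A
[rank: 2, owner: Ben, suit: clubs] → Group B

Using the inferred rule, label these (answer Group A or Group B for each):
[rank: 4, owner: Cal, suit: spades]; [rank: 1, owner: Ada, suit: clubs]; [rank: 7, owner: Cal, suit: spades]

The distinguishing property — owner is Cal — holds for all the 'Group A' cases and none of the 'Group B' cases.
Group A: [rank: 4, owner: Cal, suit: spades], since owner is Cal. Group B: [rank: 1, owner: Ada, suit: clubs], since owner is Ada. Group A: [rank: 7, owner: Cal, suit: spades], since owner is Cal.

Group A, Group B, Group A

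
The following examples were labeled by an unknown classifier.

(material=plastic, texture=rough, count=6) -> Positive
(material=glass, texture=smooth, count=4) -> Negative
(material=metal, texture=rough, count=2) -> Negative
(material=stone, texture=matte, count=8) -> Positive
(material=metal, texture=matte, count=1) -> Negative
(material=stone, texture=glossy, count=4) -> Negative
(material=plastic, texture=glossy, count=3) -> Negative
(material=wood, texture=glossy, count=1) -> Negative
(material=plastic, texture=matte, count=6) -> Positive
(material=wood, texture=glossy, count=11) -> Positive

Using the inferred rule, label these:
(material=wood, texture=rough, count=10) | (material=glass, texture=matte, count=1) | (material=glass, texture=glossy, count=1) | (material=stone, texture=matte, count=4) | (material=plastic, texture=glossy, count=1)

Positive, Negative, Negative, Negative, Negative

The rule appears to be: count ≥ 6.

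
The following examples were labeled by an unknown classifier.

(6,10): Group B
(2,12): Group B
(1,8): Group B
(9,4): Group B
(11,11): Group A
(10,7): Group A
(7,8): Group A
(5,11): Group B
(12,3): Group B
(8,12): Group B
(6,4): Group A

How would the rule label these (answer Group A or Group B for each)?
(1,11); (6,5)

Group B, Group A

One predicate separates the groups cleanly: |first − second| ≤ 3.
(1,11): |1−11| = 10, lacks this property → Group B. (6,5): |6−5| = 1, has this property → Group A.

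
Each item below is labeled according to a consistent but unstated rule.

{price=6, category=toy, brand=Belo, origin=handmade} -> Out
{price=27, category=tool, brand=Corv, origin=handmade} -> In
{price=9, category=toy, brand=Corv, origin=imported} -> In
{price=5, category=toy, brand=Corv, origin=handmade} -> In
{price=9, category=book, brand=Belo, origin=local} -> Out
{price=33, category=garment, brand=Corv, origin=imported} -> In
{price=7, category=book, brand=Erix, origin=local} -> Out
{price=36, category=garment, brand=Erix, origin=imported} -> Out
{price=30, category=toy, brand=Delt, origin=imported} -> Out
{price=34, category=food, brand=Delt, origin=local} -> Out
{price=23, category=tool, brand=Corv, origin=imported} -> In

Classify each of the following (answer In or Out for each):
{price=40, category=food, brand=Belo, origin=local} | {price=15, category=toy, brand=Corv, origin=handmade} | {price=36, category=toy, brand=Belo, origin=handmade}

Out, In, Out

The rule appears to be: brand is Corv.
{price=40, category=food, brand=Belo, origin=local}: brand is Belo — fails the rule, so Out. {price=15, category=toy, brand=Corv, origin=handmade}: brand is Corv — meets the rule, so In. {price=36, category=toy, brand=Belo, origin=handmade}: brand is Belo — fails the rule, so Out.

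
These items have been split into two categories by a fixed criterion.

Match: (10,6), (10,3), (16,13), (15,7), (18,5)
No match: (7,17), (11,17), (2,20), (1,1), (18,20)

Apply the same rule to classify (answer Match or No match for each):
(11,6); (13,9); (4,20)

Match, Match, No match

The classifier is using: first > second.
(11,6) → 11 > 6 → Match.
(13,9) → 13 > 9 → Match.
(4,20) → 4 < 20 → No match.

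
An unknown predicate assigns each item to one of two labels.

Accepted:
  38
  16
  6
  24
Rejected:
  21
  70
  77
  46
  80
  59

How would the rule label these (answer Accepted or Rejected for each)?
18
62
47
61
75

The classifier is using: even AND at most 38.
18 → 18 is even, 18 ≤ 38 → Accepted. 62 → 62 is even, 62 > 38 → Rejected. 47 → 47 is odd, 47 > 38 → Rejected. 61 → 61 is odd, 61 > 38 → Rejected. 75 → 75 is odd, 75 > 38 → Rejected.

Accepted, Rejected, Rejected, Rejected, Rejected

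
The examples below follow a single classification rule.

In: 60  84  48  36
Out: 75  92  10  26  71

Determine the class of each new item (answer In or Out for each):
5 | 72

Out, In

The distinguishing property — multiple of 6 — holds for all the 'In' cases and none of the 'Out' cases.
Out: 5, since 5 = 6·0 + 5.
In: 72, since 72 = 6·12.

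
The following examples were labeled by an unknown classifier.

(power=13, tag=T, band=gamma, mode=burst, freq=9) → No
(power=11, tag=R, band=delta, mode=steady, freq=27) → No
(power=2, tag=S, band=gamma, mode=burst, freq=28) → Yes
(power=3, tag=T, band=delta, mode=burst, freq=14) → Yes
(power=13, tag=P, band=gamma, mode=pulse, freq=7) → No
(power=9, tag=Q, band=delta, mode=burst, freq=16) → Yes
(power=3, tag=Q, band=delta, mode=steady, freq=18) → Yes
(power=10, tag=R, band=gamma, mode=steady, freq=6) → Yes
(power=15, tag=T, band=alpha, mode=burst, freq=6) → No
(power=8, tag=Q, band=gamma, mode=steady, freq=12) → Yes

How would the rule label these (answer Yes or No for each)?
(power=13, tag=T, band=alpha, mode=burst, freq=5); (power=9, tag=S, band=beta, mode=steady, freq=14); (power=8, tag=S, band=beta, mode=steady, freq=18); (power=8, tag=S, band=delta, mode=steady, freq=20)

No, Yes, Yes, Yes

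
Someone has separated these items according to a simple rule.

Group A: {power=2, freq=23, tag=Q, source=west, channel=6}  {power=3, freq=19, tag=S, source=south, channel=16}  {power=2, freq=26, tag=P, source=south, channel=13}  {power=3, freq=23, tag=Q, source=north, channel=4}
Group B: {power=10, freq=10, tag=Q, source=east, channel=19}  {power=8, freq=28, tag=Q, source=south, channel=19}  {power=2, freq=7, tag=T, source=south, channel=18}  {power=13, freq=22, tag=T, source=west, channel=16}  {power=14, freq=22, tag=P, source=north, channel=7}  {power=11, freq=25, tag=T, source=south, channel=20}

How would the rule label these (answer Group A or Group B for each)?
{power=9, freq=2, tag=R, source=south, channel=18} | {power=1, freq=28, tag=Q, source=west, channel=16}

Every 'Group A' example satisfies: freq ≥ 10 AND power ≤ 3. None of the 'Group B' examples do.
{power=9, freq=2, tag=R, source=south, channel=18} → freq = 2, power = 9 → Group B. {power=1, freq=28, tag=Q, source=west, channel=16} → freq = 28, power = 1 → Group A.

Group B, Group A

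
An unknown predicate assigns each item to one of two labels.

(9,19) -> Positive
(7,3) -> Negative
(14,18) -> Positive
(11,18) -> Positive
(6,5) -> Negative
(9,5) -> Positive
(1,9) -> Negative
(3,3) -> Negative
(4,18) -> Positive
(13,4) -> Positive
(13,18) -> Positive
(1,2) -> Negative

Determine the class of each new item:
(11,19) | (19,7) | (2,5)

The classifier is using: sum ≥ 14.

Positive, Positive, Negative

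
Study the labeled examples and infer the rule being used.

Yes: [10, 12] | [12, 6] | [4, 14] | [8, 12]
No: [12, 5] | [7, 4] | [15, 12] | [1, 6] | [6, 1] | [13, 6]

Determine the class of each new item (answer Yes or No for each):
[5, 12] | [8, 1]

A rule that fits every label: sum is even — true of each 'Yes' example, false of each 'No' one.
[5, 12]: 5+12 = 17 — doesn't qualify, so No.
[8, 1]: 8+1 = 9 — doesn't qualify, so No.

No, No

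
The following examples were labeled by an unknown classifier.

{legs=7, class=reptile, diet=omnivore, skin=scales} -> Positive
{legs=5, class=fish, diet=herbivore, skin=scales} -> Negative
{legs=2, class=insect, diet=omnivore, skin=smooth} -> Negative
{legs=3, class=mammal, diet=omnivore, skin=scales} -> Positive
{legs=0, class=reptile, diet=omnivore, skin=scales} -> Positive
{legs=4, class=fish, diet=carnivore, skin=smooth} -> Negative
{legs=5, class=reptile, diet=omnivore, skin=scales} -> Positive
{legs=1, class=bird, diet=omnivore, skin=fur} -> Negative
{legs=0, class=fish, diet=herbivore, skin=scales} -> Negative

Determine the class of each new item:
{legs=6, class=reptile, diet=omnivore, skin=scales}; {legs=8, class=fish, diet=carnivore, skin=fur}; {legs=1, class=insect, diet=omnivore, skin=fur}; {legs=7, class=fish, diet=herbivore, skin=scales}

Positive, Negative, Negative, Negative

The classifier is using: skin is scales AND diet is omnivore.
{legs=6, class=reptile, diet=omnivore, skin=scales} → skin is scales, diet is omnivore → Positive.
{legs=8, class=fish, diet=carnivore, skin=fur} → skin is fur, diet is carnivore → Negative.
{legs=1, class=insect, diet=omnivore, skin=fur} → skin is fur, diet is omnivore → Negative.
{legs=7, class=fish, diet=herbivore, skin=scales} → skin is scales, diet is herbivore → Negative.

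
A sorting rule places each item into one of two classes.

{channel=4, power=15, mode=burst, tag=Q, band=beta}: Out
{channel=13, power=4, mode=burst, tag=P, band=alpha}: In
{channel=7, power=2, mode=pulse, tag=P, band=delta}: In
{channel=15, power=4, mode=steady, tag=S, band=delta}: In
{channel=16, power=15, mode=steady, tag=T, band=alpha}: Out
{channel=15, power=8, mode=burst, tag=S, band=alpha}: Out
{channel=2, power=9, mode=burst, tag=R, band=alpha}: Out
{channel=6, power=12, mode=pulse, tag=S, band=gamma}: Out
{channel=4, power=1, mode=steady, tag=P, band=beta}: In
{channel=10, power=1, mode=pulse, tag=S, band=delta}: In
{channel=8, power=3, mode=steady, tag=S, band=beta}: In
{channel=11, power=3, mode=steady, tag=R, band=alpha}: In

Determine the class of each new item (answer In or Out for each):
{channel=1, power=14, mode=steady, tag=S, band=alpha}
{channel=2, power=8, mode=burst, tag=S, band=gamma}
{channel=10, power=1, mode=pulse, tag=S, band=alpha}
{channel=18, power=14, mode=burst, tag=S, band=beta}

Out, Out, In, Out

'In' ⟺ power ≤ 4.
{channel=1, power=14, mode=steady, tag=S, band=alpha}: Out (power = 14). {channel=2, power=8, mode=burst, tag=S, band=gamma}: Out (power = 8). {channel=10, power=1, mode=pulse, tag=S, band=alpha}: In (power = 1). {channel=18, power=14, mode=burst, tag=S, band=beta}: Out (power = 14).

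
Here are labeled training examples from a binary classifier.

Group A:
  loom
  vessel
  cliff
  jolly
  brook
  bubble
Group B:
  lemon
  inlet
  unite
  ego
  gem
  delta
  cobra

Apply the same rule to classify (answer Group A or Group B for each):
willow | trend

Group A, Group B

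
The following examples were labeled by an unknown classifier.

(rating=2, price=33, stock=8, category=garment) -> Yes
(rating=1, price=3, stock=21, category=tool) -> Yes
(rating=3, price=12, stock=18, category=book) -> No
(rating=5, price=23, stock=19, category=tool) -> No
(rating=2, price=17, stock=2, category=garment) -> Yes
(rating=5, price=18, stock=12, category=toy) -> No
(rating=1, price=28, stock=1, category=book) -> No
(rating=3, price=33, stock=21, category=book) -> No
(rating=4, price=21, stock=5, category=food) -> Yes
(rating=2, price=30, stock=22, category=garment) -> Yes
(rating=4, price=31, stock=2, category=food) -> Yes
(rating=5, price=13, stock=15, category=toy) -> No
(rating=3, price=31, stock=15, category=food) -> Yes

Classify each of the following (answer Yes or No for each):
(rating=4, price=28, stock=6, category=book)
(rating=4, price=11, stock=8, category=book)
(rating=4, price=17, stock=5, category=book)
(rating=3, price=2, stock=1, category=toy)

No, No, No, Yes

The pattern is that an item is 'Yes' exactly when: category is not book AND rating ≤ 4.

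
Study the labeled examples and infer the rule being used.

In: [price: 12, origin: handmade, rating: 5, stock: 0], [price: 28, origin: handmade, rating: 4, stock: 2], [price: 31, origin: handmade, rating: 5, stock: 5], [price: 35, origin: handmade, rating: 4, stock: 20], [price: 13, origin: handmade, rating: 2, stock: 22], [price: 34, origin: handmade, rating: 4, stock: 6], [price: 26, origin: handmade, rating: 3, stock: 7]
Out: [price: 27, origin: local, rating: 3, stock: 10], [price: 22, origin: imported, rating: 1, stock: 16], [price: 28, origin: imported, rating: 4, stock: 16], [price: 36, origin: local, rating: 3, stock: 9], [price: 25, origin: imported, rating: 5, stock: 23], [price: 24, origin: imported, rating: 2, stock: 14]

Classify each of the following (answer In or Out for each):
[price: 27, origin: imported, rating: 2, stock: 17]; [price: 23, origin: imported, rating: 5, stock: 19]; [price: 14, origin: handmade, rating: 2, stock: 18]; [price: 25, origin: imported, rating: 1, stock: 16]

Comparing the two groups points to one rule — origin is handmade.

Out, Out, In, Out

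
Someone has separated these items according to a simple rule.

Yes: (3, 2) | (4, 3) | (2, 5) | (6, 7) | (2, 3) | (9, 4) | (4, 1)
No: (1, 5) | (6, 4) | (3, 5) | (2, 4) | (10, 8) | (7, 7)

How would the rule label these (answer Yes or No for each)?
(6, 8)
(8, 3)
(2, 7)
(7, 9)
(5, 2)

No, Yes, Yes, No, Yes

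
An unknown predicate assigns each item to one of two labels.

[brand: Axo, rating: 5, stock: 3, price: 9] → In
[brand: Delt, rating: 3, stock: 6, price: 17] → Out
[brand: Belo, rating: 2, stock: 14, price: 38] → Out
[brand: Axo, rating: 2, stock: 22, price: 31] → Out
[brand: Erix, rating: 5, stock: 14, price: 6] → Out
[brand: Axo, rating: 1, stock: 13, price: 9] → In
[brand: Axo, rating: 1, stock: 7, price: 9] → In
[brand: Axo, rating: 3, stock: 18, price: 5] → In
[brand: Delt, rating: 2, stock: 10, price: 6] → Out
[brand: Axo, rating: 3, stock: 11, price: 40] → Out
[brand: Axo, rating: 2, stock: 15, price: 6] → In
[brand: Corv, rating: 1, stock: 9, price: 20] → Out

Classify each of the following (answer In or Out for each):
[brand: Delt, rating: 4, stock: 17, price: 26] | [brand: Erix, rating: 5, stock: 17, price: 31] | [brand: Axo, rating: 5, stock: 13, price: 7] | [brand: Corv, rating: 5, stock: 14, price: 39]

The pattern is that an item is 'In' exactly when: brand is Axo AND price ≤ 9.

Out, Out, In, Out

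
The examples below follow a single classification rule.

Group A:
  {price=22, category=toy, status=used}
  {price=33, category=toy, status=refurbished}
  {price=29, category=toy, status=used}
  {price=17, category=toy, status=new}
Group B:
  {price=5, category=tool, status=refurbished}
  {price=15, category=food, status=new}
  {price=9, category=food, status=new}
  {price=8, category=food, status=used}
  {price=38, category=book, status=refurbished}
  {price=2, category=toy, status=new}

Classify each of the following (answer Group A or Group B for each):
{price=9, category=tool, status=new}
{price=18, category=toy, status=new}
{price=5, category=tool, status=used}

Group B, Group A, Group B

The rule appears to be: category is toy AND price ≥ 5.
{price=9, category=tool, status=new}: category is tool, price = 9, doesn't qualify → Group B. {price=18, category=toy, status=new}: category is toy, price = 18, qualifies → Group A. {price=5, category=tool, status=used}: category is tool, price = 5, doesn't qualify → Group B.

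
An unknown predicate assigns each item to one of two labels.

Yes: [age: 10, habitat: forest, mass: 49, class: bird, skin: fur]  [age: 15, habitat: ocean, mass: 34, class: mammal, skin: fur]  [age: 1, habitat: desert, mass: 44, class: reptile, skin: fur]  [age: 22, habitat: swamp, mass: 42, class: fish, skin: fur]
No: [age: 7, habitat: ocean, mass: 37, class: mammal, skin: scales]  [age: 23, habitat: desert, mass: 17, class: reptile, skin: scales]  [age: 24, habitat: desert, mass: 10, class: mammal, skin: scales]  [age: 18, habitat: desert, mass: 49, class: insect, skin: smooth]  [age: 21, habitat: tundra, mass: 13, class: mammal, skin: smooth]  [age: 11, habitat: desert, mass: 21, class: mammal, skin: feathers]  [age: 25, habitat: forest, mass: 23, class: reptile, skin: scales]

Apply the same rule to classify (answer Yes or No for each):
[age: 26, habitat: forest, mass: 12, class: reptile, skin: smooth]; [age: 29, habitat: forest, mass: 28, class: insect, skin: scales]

No, No

A rule that fits every label: skin is fur — true of each 'Yes' example, false of each 'No' one.
[age: 26, habitat: forest, mass: 12, class: reptile, skin: smooth]: No (skin is smooth). [age: 29, habitat: forest, mass: 28, class: insect, skin: scales]: No (skin is scales).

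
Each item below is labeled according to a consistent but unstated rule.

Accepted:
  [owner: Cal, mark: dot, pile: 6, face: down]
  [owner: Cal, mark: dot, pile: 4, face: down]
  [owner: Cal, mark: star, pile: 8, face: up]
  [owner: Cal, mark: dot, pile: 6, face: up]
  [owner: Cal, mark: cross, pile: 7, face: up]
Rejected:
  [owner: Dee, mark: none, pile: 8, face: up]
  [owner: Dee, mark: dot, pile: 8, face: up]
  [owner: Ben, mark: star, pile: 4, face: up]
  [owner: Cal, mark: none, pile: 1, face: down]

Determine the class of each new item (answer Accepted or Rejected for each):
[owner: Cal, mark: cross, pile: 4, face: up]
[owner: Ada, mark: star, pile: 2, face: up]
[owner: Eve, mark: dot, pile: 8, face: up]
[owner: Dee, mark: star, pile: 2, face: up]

The simplest hypothesis consistent with all the labels is: owner is Cal AND pile ≥ 4.
[owner: Cal, mark: cross, pile: 4, face: up] → owner is Cal, pile = 4 → Accepted.
[owner: Ada, mark: star, pile: 2, face: up] → owner is Ada, pile = 2 → Rejected.
[owner: Eve, mark: dot, pile: 8, face: up] → owner is Eve, pile = 8 → Rejected.
[owner: Dee, mark: star, pile: 2, face: up] → owner is Dee, pile = 2 → Rejected.

Accepted, Rejected, Rejected, Rejected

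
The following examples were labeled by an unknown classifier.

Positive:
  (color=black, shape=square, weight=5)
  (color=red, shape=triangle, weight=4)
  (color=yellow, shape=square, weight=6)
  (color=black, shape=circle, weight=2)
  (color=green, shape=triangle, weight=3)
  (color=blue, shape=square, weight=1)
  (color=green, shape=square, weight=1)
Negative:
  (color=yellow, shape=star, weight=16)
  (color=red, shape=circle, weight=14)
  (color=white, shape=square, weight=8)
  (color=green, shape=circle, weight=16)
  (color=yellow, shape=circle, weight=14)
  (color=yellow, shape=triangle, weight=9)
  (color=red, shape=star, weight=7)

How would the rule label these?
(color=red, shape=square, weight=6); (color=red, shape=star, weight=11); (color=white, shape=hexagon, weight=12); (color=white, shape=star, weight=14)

Positive, Negative, Negative, Negative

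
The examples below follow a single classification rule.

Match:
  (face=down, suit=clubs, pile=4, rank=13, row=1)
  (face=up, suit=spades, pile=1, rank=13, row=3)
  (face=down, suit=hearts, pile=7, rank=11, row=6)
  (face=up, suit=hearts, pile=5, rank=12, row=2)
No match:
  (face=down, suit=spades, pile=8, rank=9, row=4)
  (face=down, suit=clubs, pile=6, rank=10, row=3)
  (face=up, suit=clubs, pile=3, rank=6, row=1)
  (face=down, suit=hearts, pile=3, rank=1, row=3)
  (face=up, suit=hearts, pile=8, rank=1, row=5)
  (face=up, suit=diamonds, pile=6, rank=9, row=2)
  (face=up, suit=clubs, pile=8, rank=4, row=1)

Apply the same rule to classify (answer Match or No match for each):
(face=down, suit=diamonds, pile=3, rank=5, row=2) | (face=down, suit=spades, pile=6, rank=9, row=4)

Every 'Match' example satisfies: rank ≥ 11. None of the 'No match' examples do.

No match, No match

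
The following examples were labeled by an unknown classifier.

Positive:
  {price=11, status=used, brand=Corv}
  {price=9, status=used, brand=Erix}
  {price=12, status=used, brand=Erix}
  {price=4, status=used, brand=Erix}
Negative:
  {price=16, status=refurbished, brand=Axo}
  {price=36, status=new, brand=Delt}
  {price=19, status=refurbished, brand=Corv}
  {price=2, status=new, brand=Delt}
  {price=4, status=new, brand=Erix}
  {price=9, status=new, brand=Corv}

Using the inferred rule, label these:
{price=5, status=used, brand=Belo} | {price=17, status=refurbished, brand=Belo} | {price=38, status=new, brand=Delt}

The distinguishing property — status is used — holds for all the 'Positive' cases and none of the 'Negative' cases.

Positive, Negative, Negative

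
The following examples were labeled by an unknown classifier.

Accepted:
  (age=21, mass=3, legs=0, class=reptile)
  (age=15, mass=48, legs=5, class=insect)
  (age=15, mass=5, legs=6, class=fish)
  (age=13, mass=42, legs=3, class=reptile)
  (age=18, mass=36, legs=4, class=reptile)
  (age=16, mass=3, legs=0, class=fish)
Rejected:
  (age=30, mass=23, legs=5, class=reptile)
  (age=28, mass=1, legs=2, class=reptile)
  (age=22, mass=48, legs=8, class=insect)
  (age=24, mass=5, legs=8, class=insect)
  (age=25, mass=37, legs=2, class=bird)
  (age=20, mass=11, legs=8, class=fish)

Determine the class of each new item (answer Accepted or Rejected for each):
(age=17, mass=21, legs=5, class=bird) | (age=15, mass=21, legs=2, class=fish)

Accepted, Accepted

All 'Accepted' examples share one property — legs ≤ 6 AND age ≤ 21 — and every 'Rejected' example lacks it.
(age=17, mass=21, legs=5, class=bird): Accepted (legs = 5, age = 17).
(age=15, mass=21, legs=2, class=fish): Accepted (legs = 2, age = 15).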